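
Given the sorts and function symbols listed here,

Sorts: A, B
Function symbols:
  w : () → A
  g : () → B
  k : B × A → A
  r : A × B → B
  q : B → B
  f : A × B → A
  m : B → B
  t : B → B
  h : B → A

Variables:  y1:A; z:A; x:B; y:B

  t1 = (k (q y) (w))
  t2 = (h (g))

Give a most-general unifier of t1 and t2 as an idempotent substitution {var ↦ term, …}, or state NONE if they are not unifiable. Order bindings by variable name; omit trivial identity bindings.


head clash or occurs-check failure — not unifiable

NONE (not unifiable)


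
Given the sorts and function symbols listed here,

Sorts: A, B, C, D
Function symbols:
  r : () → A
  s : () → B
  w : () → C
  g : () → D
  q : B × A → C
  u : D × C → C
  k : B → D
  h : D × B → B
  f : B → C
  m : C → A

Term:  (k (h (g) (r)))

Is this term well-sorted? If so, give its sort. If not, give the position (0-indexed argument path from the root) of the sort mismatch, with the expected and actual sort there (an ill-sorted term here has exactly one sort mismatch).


ill-sorted at position [0, 1]: expected B, got A

    (g) : D
    (r) : A
  (h (g) (r)) : ✗ arg 1 at [0, 1] has sort A, expected B


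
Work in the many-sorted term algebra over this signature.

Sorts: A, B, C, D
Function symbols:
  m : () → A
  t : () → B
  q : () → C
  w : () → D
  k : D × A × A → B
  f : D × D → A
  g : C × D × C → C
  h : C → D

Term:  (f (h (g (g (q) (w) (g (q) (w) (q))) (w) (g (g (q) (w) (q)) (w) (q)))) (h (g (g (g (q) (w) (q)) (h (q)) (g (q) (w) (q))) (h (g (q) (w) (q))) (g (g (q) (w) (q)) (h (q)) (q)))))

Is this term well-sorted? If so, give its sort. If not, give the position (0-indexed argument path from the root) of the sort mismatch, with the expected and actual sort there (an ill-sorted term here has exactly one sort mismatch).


well-sorted; sort = A

        (q) : C
        (w) : D
          (q) : C
          (w) : D
          (q) : C
        (g (q) (w) (q)) : C
      (g (q) (w) (g (q) (w) (q))) : C
      (w) : D
          (q) : C
          (w) : D
          (q) : C
        (g (q) (w) (q)) : C
        (w) : D
        (q) : C
      (g (g (q) (w) (q)) (w) (q)) : C
    (g (g (q) (w) (g (q) (w) (q))) (w) (g (g (q) (w) (q)) (w) (q))) : C
  (h (g (g (q) (w) (g (q) (w) (q))) (w) (g (g (q) (w) (q)) (w) (q)))) : D
          (q) : C
          (w) : D
          (q) : C
        (g (q) (w) (q)) : C
          (q) : C
        (h (q)) : D
          (q) : C
          (w) : D
          (q) : C
        (g (q) (w) (q)) : C
      (g (g (q) (w) (q)) (h (q)) (g (q) (w) (q))) : C
          (q) : C
          (w) : D
          (q) : C
        (g (q) (w) (q)) : C
      (h (g (q) (w) (q))) : D
          (q) : C
          (w) : D
          (q) : C
        (g (q) (w) (q)) : C
          (q) : C
        (h (q)) : D
        (q) : C
      (g (g (q) (w) (q)) (h (q)) (q)) : C
    (g (g (g (q) (w) (q)) (h (q)) (g (q) (w) (q))) (h (g (q) (w) (q))) (g (g (q) (w) (q)) (h (q)) (q))) : C
  (h (g (g (g (q) (w) (q)) (h (q)) (g (q) (w) (q))) (h (g (q) (w) (q))) (g (g (q) (w) (q)) (h (q)) (q)))) : D
(f (h (g (g (q) (w) (g (q) (w) (q))) (w) (g (g (q) (w) (q)) (w) (q)))) (h (g (g (g (q) (w) (q)) (h (q)) (g (q) (w) (q))) (h (g (q) (w) (q))) (g (g (q) (w) (q)) (h (q)) (q))))) : A


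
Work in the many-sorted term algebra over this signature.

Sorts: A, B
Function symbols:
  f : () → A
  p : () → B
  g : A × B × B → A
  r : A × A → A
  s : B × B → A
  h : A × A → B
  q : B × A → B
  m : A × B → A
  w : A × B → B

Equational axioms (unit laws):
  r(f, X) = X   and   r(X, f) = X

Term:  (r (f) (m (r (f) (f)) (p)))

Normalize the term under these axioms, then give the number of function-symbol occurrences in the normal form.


1. (r (f) (m (r (f) (f)) (p)))  →  (m (r (f) (f)) (p))
2. (m (r (f) (f)) (p))  →  (m (f) (p))
normal form: (m (f) (p))

size = 3


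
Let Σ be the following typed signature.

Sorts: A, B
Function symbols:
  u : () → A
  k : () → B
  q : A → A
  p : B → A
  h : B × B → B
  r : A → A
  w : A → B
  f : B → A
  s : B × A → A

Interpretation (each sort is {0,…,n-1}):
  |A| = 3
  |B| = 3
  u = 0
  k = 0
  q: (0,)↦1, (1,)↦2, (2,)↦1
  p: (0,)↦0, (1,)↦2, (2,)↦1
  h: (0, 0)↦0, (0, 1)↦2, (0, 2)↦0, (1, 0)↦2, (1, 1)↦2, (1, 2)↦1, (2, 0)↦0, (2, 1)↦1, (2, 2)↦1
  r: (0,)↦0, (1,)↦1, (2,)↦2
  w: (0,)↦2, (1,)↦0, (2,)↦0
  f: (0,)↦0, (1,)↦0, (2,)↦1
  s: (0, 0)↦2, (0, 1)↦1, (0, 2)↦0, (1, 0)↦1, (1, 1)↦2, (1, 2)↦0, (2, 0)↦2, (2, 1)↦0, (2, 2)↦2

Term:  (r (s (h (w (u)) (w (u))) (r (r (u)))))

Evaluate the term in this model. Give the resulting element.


value = 1

  u = 0
  (w (u)) = w(0,) = 2
  u = 0
  (w (u)) = w(0,) = 2
  (h (w (u)) (w (u))) = h(2, 2) = 1
  u = 0
  (r (u)) = r(0,) = 0
  (r (r (u))) = r(0,) = 0
  (s (h (w (u)) (w (u))) (r (r (u)))) = s(1, 0) = 1
  (r (s (h (w (u)) (w (u))) (r (r (u))))) = r(1,) = 1


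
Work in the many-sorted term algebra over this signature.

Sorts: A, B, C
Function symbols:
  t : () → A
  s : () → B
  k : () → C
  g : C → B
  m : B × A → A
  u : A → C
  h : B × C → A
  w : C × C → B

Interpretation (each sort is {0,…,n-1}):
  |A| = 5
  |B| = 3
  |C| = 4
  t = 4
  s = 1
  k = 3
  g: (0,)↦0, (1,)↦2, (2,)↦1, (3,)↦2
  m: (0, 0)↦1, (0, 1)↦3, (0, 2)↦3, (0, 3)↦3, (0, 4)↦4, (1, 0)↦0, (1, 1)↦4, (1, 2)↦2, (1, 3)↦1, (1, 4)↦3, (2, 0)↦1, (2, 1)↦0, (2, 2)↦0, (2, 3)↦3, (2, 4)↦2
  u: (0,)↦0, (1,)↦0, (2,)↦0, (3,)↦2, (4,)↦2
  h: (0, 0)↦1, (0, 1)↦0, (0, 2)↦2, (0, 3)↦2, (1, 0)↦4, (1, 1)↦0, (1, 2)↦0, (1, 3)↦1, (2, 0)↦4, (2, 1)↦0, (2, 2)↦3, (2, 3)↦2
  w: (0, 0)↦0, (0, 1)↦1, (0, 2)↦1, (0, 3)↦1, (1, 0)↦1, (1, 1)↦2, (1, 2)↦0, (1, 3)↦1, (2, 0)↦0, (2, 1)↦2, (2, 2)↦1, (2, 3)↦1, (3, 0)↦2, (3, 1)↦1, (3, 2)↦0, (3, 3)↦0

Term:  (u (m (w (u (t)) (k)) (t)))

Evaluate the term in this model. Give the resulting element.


  t = 4
  (u (t)) = u(4,) = 2
  k = 3
  (w (u (t)) (k)) = w(2, 3) = 1
  t = 4
  (m (w (u (t)) (k)) (t)) = m(1, 4) = 3
  (u (m (w (u (t)) (k)) (t))) = u(3,) = 2

value = 2


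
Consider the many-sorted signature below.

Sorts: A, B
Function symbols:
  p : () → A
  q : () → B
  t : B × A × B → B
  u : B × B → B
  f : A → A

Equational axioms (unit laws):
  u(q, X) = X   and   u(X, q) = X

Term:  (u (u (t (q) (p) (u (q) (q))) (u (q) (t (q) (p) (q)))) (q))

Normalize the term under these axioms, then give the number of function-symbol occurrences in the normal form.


1. (u (u (t (q) (p) (u (q) (q))) (u (q) (t (q) (p) (q)))) (q))  →  (u (t (q) (p) (u (q) (q))) (u (q) (t (q) (p) (q))))
2. (u (t (q) (p) (u (q) (q))) (u (q) (t (q) (p) (q))))  →  (u (t (q) (p) (q)) (u (q) (t (q) (p) (q))))
3. (u (t (q) (p) (q)) (u (q) (t (q) (p) (q))))  →  (u (t (q) (p) (q)) (t (q) (p) (q)))
normal form: (u (t (q) (p) (q)) (t (q) (p) (q)))

size = 9


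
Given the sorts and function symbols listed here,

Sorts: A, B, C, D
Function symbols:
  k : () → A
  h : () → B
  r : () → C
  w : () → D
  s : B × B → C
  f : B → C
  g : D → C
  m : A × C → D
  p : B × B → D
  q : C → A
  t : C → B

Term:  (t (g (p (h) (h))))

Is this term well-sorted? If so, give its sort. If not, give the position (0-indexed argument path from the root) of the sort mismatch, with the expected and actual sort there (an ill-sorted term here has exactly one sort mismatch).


well-sorted; sort = B

      (h) : B
      (h) : B
    (p (h) (h)) : D
  (g (p (h) (h))) : C
(t (g (p (h) (h)))) : B


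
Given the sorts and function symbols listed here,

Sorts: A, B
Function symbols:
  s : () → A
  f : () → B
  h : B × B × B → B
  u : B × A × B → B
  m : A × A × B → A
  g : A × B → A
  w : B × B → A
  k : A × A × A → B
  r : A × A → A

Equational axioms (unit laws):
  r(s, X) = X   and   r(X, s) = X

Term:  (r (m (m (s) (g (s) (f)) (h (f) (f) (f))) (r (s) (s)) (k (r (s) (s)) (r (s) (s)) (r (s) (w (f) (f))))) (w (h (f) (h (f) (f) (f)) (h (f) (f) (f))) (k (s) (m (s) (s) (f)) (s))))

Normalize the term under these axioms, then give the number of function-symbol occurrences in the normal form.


1. (r (m (m (s) (g (s) (f)) (h (f) (f) (f))) (r (s) (s)) (k (r (s) (s)) (r (s) (s)) (r (s) (w (f) (f))))) (w (h (f) (h (f) (f) (f)) (h (f) (f) (f))) (k (s) (m (s) (s) (f)) (s))))  →  (r (m (m (s) (g (s) (f)) (h (f) (f) (f))) (s) (k (r (s) (s)) (r (s) (s)) (r (s) (w (f) (f))))) (w (h (f) (h (f) (f) (f)) (h (f) (f) (f))) (k (s) (m (s) (s) (f)) (s))))
2. (r (m (m (s) (g (s) (f)) (h (f) (f) (f))) (s) (k (r (s) (s)) (r (s) (s)) (r (s) (w (f) (f))))) (w (h (f) (h (f) (f) (f)) (h (f) (f) (f))) (k (s) (m (s) (s) (f)) (s))))  →  (r (m (m (s) (g (s) (f)) (h (f) (f) (f))) (s) (k (s) (r (s) (s)) (r (s) (w (f) (f))))) (w (h (f) (h (f) (f) (f)) (h (f) (f) (f))) (k (s) (m (s) (s) (f)) (s))))
3. (r (m (m (s) (g (s) (f)) (h (f) (f) (f))) (s) (k (s) (r (s) (s)) (r (s) (w (f) (f))))) (w (h (f) (h (f) (f) (f)) (h (f) (f) (f))) (k (s) (m (s) (s) (f)) (s))))  →  (r (m (m (s) (g (s) (f)) (h (f) (f) (f))) (s) (k (s) (s) (r (s) (w (f) (f))))) (w (h (f) (h (f) (f) (f)) (h (f) (f) (f))) (k (s) (m (s) (s) (f)) (s))))
4. (r (m (m (s) (g (s) (f)) (h (f) (f) (f))) (s) (k (s) (s) (r (s) (w (f) (f))))) (w (h (f) (h (f) (f) (f)) (h (f) (f) (f))) (k (s) (m (s) (s) (f)) (s))))  →  (r (m (m (s) (g (s) (f)) (h (f) (f) (f))) (s) (k (s) (s) (w (f) (f)))) (w (h (f) (h (f) (f) (f)) (h (f) (f) (f))) (k (s) (m (s) (s) (f)) (s))))
normal form: (r (m (m (s) (g (s) (f)) (h (f) (f) (f))) (s) (k (s) (s) (w (f) (f)))) (w (h (f) (h (f) (f) (f)) (h (f) (f) (f))) (k (s) (m (s) (s) (f)) (s))))

size = 36


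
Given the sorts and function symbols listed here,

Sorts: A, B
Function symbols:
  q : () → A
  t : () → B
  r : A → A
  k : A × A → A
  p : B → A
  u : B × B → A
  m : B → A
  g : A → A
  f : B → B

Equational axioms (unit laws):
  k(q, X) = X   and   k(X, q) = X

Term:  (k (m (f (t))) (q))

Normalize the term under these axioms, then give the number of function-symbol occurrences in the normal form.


1. (k (m (f (t))) (q))  →  (m (f (t)))
normal form: (m (f (t)))

size = 3


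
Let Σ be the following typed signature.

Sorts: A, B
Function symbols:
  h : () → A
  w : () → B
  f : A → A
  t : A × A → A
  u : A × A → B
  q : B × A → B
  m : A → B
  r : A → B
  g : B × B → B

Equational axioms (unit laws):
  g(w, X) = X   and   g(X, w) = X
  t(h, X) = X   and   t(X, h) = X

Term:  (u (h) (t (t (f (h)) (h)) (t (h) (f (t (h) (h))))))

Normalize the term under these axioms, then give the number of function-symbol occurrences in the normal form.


1. (u (h) (t (t (f (h)) (h)) (t (h) (f (t (h) (h))))))  →  (u (h) (t (f (h)) (t (h) (f (t (h) (h))))))
2. (u (h) (t (f (h)) (t (h) (f (t (h) (h))))))  →  (u (h) (t (f (h)) (f (t (h) (h)))))
3. (u (h) (t (f (h)) (f (t (h) (h)))))  →  (u (h) (t (f (h)) (f (h))))
normal form: (u (h) (t (f (h)) (f (h))))

size = 7


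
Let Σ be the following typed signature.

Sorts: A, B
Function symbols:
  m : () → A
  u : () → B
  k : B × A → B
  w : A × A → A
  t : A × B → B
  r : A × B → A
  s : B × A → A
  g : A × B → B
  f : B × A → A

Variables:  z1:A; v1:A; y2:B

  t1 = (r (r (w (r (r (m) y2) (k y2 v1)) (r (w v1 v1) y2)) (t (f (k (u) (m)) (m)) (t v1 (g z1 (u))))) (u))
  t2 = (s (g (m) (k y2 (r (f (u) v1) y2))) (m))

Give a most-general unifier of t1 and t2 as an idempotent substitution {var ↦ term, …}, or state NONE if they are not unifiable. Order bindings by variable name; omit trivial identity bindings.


head clash or occurs-check failure — not unifiable

NONE (not unifiable)


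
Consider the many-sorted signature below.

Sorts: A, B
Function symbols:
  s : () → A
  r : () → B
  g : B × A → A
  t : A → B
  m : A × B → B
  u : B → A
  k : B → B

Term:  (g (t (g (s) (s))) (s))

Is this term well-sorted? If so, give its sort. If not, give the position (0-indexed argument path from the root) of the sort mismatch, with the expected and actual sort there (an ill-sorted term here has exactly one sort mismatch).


ill-sorted at position [0, 0, 0]: expected B, got A

      (s) : A
      (s) : A
    (g (s) (s)) : ✗ arg 0 at [0, 0, 0] has sort A, expected B
  (s) : A


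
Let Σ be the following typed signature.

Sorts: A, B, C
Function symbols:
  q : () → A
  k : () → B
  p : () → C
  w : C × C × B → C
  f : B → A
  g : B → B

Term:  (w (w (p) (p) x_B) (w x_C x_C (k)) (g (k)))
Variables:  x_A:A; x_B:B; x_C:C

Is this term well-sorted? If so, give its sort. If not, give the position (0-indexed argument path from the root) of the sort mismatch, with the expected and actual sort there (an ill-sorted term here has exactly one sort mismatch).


    (p) : C
    (p) : C
    x_B : B
  (w (p) (p) x_B) : C
    x_C : C
    x_C : C
    (k) : B
  (w x_C x_C (k)) : C
    (k) : B
  (g (k)) : B
(w (w (p) (p) x_B) (w x_C x_C (k)) (g (k))) : C

well-sorted; sort = C


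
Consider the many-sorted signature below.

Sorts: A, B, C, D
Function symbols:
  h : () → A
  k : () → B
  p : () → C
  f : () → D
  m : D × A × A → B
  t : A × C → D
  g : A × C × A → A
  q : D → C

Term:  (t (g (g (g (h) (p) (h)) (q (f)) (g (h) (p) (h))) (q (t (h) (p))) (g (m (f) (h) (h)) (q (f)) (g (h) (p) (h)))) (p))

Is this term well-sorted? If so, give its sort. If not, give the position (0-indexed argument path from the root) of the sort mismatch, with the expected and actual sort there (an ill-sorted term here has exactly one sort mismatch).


ill-sorted at position [0, 2, 0]: expected A, got B

        (h) : A
        (p) : C
        (h) : A
      (g (h) (p) (h)) : A
        (f) : D
      (q (f)) : C
        (h) : A
        (p) : C
        (h) : A
      (g (h) (p) (h)) : A
    (g (g (h) (p) (h)) (q (f)) (g (h) (p) (h))) : A
        (h) : A
        (p) : C
      (t (h) (p)) : D
    (q (t (h) (p))) : C
        (f) : D
        (h) : A
        (h) : A
      (m (f) (h) (h)) : B
        (f) : D
      (q (f)) : C
        (h) : A
        (p) : C
        (h) : A
      (g (h) (p) (h)) : A
    (g (m (f) (h) (h)) (q (f)) (g (h) (p) (h))) : ✗ arg 0 at [0, 2, 0] has sort B, expected A
  (p) : C


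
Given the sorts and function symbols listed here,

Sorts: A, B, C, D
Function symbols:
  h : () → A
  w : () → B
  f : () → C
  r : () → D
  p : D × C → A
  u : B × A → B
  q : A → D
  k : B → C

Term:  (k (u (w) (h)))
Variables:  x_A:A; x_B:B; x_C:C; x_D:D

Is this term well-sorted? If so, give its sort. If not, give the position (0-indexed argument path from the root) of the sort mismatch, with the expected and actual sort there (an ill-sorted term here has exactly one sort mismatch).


    (w) : B
    (h) : A
  (u (w) (h)) : B
(k (u (w) (h))) : C

well-sorted; sort = C


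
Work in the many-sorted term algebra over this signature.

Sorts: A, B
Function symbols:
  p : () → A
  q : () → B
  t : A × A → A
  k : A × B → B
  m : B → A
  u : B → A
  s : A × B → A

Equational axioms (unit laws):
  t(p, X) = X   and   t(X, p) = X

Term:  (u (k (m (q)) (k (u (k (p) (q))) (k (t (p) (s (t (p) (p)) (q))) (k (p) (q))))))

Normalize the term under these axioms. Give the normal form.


normal form = (u (k (m (q)) (k (u (k (p) (q))) (k (s (p) (q)) (k (p) (q))))))

1. (u (k (m (q)) (k (u (k (p) (q))) (k (t (p) (s (t (p) (p)) (q))) (k (p) (q))))))  →  (u (k (m (q)) (k (u (k (p) (q))) (k (s (t (p) (p)) (q)) (k (p) (q))))))
2. (u (k (m (q)) (k (u (k (p) (q))) (k (s (t (p) (p)) (q)) (k (p) (q))))))  →  (u (k (m (q)) (k (u (k (p) (q))) (k (s (p) (q)) (k (p) (q))))))


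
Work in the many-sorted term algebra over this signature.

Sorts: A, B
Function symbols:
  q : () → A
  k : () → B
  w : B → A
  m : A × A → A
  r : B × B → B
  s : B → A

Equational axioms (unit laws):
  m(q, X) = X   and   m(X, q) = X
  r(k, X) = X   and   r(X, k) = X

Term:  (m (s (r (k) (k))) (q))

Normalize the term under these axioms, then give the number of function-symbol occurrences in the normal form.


size = 2

1. (m (s (r (k) (k))) (q))  →  (s (r (k) (k)))
2. (s (r (k) (k)))  →  (s (k))
normal form: (s (k))


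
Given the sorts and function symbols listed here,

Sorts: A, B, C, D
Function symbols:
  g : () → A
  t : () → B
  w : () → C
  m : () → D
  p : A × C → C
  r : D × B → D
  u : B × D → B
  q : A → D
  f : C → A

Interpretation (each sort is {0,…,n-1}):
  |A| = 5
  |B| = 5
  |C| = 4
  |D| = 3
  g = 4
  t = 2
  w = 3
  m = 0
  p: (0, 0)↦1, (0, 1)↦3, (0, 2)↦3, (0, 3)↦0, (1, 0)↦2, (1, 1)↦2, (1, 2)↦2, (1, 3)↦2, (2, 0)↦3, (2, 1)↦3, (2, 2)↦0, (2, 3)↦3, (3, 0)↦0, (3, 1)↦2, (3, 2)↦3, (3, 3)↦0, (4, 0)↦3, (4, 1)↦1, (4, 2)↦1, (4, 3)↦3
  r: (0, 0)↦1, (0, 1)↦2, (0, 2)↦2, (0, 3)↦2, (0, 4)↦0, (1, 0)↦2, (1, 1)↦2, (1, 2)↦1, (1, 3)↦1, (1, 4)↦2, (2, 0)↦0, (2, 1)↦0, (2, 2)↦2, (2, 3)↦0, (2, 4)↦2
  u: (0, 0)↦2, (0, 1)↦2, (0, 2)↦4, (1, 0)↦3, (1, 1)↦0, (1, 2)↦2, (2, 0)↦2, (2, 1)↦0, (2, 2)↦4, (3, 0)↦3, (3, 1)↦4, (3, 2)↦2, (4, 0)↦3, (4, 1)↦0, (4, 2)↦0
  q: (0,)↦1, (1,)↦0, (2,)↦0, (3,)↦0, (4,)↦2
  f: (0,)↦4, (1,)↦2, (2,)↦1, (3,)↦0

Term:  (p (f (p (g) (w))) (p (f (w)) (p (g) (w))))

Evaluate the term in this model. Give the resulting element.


  g = 4
  w = 3
  (p (g) (w)) = p(4, 3) = 3
  (f (p (g) (w))) = f(3,) = 0
  w = 3
  (f (w)) = f(3,) = 0
  g = 4
  w = 3
  (p (g) (w)) = p(4, 3) = 3
  (p (f (w)) (p (g) (w))) = p(0, 3) = 0
  (p (f (p (g) (w))) (p (f (w)) (p (g) (w)))) = p(0, 0) = 1

value = 1


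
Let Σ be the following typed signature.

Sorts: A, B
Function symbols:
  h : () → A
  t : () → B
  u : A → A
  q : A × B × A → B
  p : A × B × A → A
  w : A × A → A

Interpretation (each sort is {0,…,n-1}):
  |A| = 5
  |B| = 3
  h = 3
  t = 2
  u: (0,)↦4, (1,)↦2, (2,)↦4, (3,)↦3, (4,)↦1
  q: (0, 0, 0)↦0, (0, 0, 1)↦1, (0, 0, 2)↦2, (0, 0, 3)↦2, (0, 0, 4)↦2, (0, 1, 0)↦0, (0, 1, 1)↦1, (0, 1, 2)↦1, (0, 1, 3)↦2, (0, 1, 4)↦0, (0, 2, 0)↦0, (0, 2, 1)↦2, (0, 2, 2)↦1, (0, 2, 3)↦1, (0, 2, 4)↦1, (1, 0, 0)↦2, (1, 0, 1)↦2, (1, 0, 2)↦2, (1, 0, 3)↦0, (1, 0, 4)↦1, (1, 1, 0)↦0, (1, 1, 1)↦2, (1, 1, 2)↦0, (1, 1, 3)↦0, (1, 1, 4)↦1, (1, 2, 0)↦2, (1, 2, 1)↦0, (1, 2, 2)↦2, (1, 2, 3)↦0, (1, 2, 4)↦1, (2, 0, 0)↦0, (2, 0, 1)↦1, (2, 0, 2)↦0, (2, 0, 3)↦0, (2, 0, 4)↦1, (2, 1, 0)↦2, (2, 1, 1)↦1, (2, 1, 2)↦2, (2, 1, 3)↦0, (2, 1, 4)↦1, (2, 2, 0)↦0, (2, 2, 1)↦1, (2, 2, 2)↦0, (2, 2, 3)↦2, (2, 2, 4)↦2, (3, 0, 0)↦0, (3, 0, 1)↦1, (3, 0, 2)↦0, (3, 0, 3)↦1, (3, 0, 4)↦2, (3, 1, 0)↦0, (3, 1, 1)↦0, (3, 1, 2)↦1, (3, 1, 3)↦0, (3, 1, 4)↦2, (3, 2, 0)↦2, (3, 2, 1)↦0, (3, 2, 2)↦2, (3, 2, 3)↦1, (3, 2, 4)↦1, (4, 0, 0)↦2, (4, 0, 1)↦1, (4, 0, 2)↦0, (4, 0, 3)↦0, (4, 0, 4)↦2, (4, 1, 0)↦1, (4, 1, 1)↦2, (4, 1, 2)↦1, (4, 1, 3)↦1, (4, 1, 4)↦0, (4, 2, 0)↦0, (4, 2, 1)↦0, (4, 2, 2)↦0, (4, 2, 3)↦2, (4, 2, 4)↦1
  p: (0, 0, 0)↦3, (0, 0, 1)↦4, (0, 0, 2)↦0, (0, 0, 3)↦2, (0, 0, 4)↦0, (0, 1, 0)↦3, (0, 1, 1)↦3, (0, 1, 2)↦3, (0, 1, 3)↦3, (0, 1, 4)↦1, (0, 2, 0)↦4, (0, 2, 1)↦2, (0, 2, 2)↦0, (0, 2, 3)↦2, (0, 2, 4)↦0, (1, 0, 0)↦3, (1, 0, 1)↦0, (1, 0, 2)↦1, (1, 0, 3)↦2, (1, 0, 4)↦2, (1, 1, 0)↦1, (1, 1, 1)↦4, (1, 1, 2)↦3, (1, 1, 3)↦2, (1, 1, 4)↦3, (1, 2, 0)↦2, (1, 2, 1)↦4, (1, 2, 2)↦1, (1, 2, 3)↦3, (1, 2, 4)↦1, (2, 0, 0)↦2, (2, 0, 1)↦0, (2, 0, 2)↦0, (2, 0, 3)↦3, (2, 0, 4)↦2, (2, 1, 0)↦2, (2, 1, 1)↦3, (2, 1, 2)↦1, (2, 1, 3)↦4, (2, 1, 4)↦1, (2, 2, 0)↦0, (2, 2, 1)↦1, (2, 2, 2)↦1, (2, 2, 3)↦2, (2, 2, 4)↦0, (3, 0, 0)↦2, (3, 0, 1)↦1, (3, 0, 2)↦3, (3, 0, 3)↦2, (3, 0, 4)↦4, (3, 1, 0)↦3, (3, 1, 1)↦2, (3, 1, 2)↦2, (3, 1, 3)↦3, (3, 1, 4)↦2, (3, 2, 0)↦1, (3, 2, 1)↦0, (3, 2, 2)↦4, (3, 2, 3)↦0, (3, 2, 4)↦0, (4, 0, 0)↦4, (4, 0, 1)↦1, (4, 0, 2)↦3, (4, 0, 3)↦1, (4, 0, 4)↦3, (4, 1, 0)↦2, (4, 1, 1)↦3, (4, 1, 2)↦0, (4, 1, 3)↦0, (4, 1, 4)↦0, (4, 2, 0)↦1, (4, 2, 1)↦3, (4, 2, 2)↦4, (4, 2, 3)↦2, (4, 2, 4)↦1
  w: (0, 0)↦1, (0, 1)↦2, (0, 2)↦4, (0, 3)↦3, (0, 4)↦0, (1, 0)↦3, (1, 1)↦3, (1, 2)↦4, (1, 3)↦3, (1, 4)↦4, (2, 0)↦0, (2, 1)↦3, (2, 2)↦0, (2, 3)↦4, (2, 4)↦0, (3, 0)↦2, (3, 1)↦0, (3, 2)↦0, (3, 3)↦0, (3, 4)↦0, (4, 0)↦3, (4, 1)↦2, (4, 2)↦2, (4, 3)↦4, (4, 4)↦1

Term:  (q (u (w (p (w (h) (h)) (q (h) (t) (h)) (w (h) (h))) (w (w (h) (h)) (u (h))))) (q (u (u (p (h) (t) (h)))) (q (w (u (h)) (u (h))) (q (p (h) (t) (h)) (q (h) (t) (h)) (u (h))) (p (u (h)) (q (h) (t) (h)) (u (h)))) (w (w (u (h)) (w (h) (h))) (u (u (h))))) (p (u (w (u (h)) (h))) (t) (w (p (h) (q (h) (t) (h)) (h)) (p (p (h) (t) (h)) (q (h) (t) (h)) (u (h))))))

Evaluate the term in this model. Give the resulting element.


  h = 3
  h = 3
  (w (h) (h)) = w(3, 3) = 0
  h = 3
  t = 2
  h = 3
  (q (h) (t) (h)) = q(3, 2, 3) = 1
  h = 3
  h = 3
  (w (h) (h)) = w(3, 3) = 0
  (p (w (h) (h)) (q (h) (t) (h)) (w (h) (h))) = p(0, 1, 0) = 3
  h = 3
  h = 3
  (w (h) (h)) = w(3, 3) = 0
  h = 3
  (u (h)) = u(3,) = 3
  (w (w (h) (h)) (u (h))) = w(0, 3) = 3
  (w (p (w (h) (h)) (q (h) (t) (h)) (w (h) (h))) (w (w (h) (h)) (u (h)))) = w(3, 3) = 0
  (u (w (p (w (h) (h)) (q (h) (t) (h)) (w (h) (h))) (w (w (h) (h)) (u (h))))) = u(0,) = 4
  h = 3
  t = 2
  h = 3
  (p (h) (t) (h)) = p(3, 2, 3) = 0
  (u (p (h) (t) (h))) = u(0,) = 4
  (u (u (p (h) (t) (h)))) = u(4,) = 1
  h = 3
  (u (h)) = u(3,) = 3
  h = 3
  (u (h)) = u(3,) = 3
  (w (u (h)) (u (h))) = w(3, 3) = 0
  h = 3
  t = 2
  h = 3
  (p (h) (t) (h)) = p(3, 2, 3) = 0
  h = 3
  t = 2
  h = 3
  (q (h) (t) (h)) = q(3, 2, 3) = 1
  h = 3
  (u (h)) = u(3,) = 3
  (q (p (h) (t) (h)) (q (h) (t) (h)) (u (h))) = q(0, 1, 3) = 2
  h = 3
  (u (h)) = u(3,) = 3
  h = 3
  t = 2
  h = 3
  (q (h) (t) (h)) = q(3, 2, 3) = 1
  h = 3
  (u (h)) = u(3,) = 3
  (p (u (h)) (q (h) (t) (h)) (u (h))) = p(3, 1, 3) = 3
  (q (w (u (h)) (u (h))) (q (p (h) (t) (h)) (q (h) (t) (h)) (u (h))) (p (u (h)) (q (h) (t) (h)) (u (h)))) = q(0, 2, 3) = 1
  h = 3
  (u (h)) = u(3,) = 3
  h = 3
  h = 3
  (w (h) (h)) = w(3, 3) = 0
  (w (u (h)) (w (h) (h))) = w(3, 0) = 2
  h = 3
  (u (h)) = u(3,) = 3
  (u (u (h))) = u(3,) = 3
  (w (w (u (h)) (w (h) (h))) (u (u (h)))) = w(2, 3) = 4
  (q (u (u (p (h) (t) (h)))) (q (w (u (h)) (u (h))) (q (p (h) (t) (h)) (q (h) (t) (h)) (u (h))) (p (u (h)) (q (h) (t) (h)) (u (h)))) (w (w (u (h)) (w (h) (h))) (u (u (h))))) = q(1, 1, 4) = 1
  h = 3
  (u (h)) = u(3,) = 3
  h = 3
  (w (u (h)) (h)) = w(3, 3) = 0
  (u (w (u (h)) (h))) = u(0,) = 4
  t = 2
  h = 3
  h = 3
  t = 2
  h = 3
  (q (h) (t) (h)) = q(3, 2, 3) = 1
  h = 3
  (p (h) (q (h) (t) (h)) (h)) = p(3, 1, 3) = 3
  h = 3
  t = 2
  h = 3
  (p (h) (t) (h)) = p(3, 2, 3) = 0
  h = 3
  t = 2
  h = 3
  (q (h) (t) (h)) = q(3, 2, 3) = 1
  h = 3
  (u (h)) = u(3,) = 3
  (p (p (h) (t) (h)) (q (h) (t) (h)) (u (h))) = p(0, 1, 3) = 3
  (w (p (h) (q (h) (t) (h)) (h)) (p (p (h) (t) (h)) (q (h) (t) (h)) (u (h)))) = w(3, 3) = 0
  (p (u (w (u (h)) (h))) (t) (w (p (h) (q (h) (t) (h)) (h)) (p (p (h) (t) (h)) (q (h) (t) (h)) (u (h))))) = p(4, 2, 0) = 1
  (q (u (w (p (w (h) (h)) (q (h) (t) (h)) (w (h) (h))) (w (w (h) (h)) (u (h))))) (q (u (u (p (h) (t) (h)))) (q (w (u (h)) (u (h))) (q (p (h) (t) (h)) (q (h) (t) (h)) (u (h))) (p (u (h)) (q (h) (t) (h)) (u (h)))) (w (w (u (h)) (w (h) (h))) (u (u (h))))) (p (u (w (u (h)) (h))) (t) (w (p (h) (q (h) (t) (h)) (h)) (p (p (h) (t) (h)) (q (h) (t) (h)) (u (h)))))) = q(4, 1, 1) = 2

value = 2


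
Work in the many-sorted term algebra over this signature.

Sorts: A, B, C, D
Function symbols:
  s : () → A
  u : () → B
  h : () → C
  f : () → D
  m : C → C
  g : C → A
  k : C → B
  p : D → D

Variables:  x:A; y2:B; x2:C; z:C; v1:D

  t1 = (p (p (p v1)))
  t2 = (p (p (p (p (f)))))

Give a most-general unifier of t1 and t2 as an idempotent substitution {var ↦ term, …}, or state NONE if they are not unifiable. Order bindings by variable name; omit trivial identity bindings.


{v1 ↦ (p (f))}


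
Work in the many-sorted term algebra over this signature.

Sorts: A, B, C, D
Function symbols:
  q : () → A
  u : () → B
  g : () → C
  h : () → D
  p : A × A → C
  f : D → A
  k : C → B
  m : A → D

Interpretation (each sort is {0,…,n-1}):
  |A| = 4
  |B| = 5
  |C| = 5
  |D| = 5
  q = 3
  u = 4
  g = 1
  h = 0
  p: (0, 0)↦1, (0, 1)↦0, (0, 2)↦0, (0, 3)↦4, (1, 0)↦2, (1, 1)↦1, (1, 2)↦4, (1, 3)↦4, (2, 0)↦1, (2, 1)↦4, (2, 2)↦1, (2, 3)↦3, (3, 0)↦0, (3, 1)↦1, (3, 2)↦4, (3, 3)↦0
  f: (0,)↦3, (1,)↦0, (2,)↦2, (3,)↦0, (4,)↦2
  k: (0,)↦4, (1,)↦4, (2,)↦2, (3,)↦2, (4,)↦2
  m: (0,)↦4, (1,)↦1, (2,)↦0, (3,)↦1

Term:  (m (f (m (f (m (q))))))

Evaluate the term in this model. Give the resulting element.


value = 0

  q = 3
  (m (q)) = m(3,) = 1
  (f (m (q))) = f(1,) = 0
  (m (f (m (q)))) = m(0,) = 4
  (f (m (f (m (q))))) = f(4,) = 2
  (m (f (m (f (m (q)))))) = m(2,) = 0


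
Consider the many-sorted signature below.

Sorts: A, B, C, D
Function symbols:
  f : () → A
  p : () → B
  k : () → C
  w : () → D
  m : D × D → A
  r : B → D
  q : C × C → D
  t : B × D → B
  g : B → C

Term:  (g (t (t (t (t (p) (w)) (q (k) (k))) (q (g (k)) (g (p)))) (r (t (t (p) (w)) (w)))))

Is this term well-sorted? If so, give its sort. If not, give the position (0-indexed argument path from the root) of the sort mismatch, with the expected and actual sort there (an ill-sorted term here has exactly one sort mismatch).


          (p) : B
          (w) : D
        (t (p) (w)) : B
          (k) : C
          (k) : C
        (q (k) (k)) : D
      (t (t (p) (w)) (q (k) (k))) : B
          (k) : C
        (g (k)) : ✗ arg 0 at [0, 0, 1, 0, 0] has sort C, expected B
          (p) : B
        (g (p)) : C
          (p) : B
          (w) : D
        (t (p) (w)) : B
        (w) : D
      (t (t (p) (w)) (w)) : B
    (r (t (t (p) (w)) (w))) : D

ill-sorted at position [0, 0, 1, 0, 0]: expected B, got C


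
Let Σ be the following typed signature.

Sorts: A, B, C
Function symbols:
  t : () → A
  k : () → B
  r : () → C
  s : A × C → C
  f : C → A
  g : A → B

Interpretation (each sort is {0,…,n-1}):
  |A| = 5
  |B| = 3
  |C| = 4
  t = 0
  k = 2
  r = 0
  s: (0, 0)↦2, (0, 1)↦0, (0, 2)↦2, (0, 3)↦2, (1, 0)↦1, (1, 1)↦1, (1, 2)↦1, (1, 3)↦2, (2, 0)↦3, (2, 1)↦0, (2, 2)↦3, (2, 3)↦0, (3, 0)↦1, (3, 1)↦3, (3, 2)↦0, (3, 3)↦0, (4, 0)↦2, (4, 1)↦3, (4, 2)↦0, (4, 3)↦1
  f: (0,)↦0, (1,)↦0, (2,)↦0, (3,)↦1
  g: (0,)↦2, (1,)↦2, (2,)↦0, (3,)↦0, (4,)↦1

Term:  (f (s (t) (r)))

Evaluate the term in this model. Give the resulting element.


value = 0

  t = 0
  r = 0
  (s (t) (r)) = s(0, 0) = 2
  (f (s (t) (r))) = f(2,) = 0


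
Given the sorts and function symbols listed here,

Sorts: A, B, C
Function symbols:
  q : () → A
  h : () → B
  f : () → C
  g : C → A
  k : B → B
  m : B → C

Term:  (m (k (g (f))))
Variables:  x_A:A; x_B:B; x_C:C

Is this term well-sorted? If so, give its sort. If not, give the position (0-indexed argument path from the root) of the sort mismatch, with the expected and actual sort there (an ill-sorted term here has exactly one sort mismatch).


      (f) : C
    (g (f)) : A
  (k (g (f))) : ✗ arg 0 at [0, 0] has sort A, expected B

ill-sorted at position [0, 0]: expected B, got A


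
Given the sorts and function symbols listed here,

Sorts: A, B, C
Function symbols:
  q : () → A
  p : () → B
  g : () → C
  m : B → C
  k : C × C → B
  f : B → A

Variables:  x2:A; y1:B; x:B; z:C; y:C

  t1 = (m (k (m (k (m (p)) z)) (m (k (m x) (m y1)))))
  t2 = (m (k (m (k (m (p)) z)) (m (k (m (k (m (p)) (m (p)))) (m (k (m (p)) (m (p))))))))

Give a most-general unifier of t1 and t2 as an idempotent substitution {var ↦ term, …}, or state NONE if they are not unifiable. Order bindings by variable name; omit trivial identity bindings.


{x ↦ (k (m (p)) (m (p))), y1 ↦ (k (m (p)) (m (p)))}


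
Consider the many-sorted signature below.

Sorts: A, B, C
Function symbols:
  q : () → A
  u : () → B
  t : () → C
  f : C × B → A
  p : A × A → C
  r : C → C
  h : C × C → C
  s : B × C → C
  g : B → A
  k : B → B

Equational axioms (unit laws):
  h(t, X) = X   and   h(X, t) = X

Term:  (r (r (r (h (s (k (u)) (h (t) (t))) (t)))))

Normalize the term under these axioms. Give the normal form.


1. (r (r (r (h (s (k (u)) (h (t) (t))) (t)))))  →  (r (r (r (s (k (u)) (h (t) (t))))))
2. (r (r (r (s (k (u)) (h (t) (t))))))  →  (r (r (r (s (k (u)) (t)))))

normal form = (r (r (r (s (k (u)) (t)))))


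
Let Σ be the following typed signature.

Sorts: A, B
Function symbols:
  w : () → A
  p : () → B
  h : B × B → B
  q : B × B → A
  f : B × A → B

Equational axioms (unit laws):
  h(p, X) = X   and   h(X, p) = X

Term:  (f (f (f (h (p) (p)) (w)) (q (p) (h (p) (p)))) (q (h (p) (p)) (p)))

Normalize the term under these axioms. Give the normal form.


normal form = (f (f (f (p) (w)) (q (p) (p))) (q (p) (p)))

1. (f (f (f (h (p) (p)) (w)) (q (p) (h (p) (p)))) (q (h (p) (p)) (p)))  →  (f (f (f (p) (w)) (q (p) (h (p) (p)))) (q (h (p) (p)) (p)))
2. (f (f (f (p) (w)) (q (p) (h (p) (p)))) (q (h (p) (p)) (p)))  →  (f (f (f (p) (w)) (q (p) (p))) (q (h (p) (p)) (p)))
3. (f (f (f (p) (w)) (q (p) (p))) (q (h (p) (p)) (p)))  →  (f (f (f (p) (w)) (q (p) (p))) (q (p) (p)))


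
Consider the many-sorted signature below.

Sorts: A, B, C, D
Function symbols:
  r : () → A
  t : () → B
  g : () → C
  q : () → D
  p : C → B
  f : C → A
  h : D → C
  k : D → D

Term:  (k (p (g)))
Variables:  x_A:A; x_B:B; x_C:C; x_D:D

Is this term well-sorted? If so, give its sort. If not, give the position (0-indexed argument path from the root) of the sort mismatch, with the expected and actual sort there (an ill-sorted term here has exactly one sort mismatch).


    (g) : C
  (p (g)) : B
(k (p (g))) : ✗ arg 0 at [0] has sort B, expected D

ill-sorted at position [0]: expected D, got B


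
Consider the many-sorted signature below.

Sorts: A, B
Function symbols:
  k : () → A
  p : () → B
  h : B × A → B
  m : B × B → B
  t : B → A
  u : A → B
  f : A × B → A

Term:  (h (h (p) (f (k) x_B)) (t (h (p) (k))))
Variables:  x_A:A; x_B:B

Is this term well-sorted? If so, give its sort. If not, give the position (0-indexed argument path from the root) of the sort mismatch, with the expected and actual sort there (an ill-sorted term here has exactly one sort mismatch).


    (p) : B
      (k) : A
      x_B : B
    (f (k) x_B) : A
  (h (p) (f (k) x_B)) : B
      (p) : B
      (k) : A
    (h (p) (k)) : B
  (t (h (p) (k))) : A
(h (h (p) (f (k) x_B)) (t (h (p) (k)))) : B

well-sorted; sort = B


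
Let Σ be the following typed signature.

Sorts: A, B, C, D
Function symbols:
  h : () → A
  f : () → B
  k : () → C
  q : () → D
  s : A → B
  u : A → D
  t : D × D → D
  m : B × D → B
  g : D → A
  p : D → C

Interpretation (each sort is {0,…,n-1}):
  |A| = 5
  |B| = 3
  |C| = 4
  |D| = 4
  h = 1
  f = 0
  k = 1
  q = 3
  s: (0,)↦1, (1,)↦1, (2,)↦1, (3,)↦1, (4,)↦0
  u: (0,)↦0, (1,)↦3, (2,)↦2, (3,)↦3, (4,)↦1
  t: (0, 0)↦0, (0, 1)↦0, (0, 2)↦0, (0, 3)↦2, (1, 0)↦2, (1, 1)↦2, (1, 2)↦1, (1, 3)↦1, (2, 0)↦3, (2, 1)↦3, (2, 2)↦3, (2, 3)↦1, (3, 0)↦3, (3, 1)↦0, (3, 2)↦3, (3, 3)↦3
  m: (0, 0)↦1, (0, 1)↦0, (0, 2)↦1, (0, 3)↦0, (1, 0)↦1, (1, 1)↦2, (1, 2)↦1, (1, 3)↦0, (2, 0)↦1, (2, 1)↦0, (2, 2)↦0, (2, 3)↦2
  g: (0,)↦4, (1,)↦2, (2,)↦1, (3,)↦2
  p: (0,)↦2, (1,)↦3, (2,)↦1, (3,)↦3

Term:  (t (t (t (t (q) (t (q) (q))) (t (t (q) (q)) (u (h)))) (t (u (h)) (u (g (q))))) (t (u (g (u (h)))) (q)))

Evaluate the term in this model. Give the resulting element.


  q = 3
  q = 3
  q = 3
  (t (q) (q)) = t(3, 3) = 3
  (t (q) (t (q) (q))) = t(3, 3) = 3
  q = 3
  q = 3
  (t (q) (q)) = t(3, 3) = 3
  h = 1
  (u (h)) = u(1,) = 3
  (t (t (q) (q)) (u (h))) = t(3, 3) = 3
  (t (t (q) (t (q) (q))) (t (t (q) (q)) (u (h)))) = t(3, 3) = 3
  h = 1
  (u (h)) = u(1,) = 3
  q = 3
  (g (q)) = g(3,) = 2
  (u (g (q))) = u(2,) = 2
  (t (u (h)) (u (g (q)))) = t(3, 2) = 3
  (t (t (t (q) (t (q) (q))) (t (t (q) (q)) (u (h)))) (t (u (h)) (u (g (q))))) = t(3, 3) = 3
  h = 1
  (u (h)) = u(1,) = 3
  (g (u (h))) = g(3,) = 2
  (u (g (u (h)))) = u(2,) = 2
  q = 3
  (t (u (g (u (h)))) (q)) = t(2, 3) = 1
  (t (t (t (t (q) (t (q) (q))) (t (t (q) (q)) (u (h)))) (t (u (h)) (u (g (q))))) (t (u (g (u (h)))) (q))) = t(3, 1) = 0

value = 0


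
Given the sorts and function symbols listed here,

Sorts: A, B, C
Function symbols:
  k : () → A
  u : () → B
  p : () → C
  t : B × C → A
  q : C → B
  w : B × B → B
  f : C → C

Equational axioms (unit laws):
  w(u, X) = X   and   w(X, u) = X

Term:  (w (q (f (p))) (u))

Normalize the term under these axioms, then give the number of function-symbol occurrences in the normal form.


1. (w (q (f (p))) (u))  →  (q (f (p)))
normal form: (q (f (p)))

size = 3


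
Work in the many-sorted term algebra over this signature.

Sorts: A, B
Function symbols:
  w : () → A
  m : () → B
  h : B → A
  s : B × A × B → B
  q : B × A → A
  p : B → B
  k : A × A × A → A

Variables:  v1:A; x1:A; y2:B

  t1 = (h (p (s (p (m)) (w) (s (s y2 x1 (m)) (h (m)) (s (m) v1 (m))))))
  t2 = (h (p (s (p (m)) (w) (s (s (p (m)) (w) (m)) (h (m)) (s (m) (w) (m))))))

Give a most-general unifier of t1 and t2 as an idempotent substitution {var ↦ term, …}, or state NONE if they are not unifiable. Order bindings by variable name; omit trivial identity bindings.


{v1 ↦ (w), x1 ↦ (w), y2 ↦ (p (m))}


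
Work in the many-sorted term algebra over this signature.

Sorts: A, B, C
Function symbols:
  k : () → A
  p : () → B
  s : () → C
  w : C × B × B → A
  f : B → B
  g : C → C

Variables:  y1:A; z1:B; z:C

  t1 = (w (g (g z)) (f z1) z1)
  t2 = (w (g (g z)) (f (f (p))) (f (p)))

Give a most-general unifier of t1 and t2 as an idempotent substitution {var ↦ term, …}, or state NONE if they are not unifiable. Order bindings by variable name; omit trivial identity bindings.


{z1 ↦ (f (p))}


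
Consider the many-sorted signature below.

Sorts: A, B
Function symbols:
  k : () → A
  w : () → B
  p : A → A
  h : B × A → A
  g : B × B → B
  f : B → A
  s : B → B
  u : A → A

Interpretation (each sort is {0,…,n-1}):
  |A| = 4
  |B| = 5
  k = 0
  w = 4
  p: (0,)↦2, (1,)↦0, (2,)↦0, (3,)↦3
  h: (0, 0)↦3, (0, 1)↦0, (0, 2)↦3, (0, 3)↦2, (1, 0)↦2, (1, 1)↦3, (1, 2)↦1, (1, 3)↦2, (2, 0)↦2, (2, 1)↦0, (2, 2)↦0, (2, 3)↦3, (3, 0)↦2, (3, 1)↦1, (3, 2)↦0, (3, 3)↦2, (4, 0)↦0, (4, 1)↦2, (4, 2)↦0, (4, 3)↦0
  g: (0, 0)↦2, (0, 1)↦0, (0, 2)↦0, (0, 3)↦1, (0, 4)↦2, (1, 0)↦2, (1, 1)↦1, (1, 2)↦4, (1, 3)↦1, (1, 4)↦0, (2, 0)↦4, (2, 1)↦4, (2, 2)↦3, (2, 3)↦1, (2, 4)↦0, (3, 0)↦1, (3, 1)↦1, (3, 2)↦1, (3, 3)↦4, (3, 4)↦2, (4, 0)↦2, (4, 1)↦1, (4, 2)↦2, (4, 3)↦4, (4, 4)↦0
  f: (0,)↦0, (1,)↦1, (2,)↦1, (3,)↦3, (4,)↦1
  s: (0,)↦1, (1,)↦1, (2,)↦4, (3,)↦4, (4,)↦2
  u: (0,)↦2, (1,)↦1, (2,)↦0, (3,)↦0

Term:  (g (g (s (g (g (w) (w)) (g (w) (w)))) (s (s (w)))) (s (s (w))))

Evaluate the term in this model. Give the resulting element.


value = 2

  w = 4
  w = 4
  (g (w) (w)) = g(4, 4) = 0
  w = 4
  w = 4
  (g (w) (w)) = g(4, 4) = 0
  (g (g (w) (w)) (g (w) (w))) = g(0, 0) = 2
  (s (g (g (w) (w)) (g (w) (w)))) = s(2,) = 4
  w = 4
  (s (w)) = s(4,) = 2
  (s (s (w))) = s(2,) = 4
  (g (s (g (g (w) (w)) (g (w) (w)))) (s (s (w)))) = g(4, 4) = 0
  w = 4
  (s (w)) = s(4,) = 2
  (s (s (w))) = s(2,) = 4
  (g (g (s (g (g (w) (w)) (g (w) (w)))) (s (s (w)))) (s (s (w)))) = g(0, 4) = 2


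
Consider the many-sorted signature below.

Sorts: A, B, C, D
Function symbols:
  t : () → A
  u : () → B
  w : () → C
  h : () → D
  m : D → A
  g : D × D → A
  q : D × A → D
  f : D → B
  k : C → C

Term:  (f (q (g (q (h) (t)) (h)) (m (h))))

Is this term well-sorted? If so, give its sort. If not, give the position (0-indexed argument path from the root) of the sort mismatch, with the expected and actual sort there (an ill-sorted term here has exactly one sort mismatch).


        (h) : D
        (t) : A
      (q (h) (t)) : D
      (h) : D
    (g (q (h) (t)) (h)) : A
      (h) : D
    (m (h)) : A
  (q (g (q (h) (t)) (h)) (m (h))) : ✗ arg 0 at [0, 0] has sort A, expected D

ill-sorted at position [0, 0]: expected D, got A


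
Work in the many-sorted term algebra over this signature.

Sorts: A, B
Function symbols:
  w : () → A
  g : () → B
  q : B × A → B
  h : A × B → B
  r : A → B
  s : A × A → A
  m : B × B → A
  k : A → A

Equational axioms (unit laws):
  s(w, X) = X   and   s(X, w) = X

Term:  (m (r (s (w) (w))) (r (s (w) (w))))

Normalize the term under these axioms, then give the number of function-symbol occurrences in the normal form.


size = 5

1. (m (r (s (w) (w))) (r (s (w) (w))))  →  (m (r (w)) (r (s (w) (w))))
2. (m (r (w)) (r (s (w) (w))))  →  (m (r (w)) (r (w)))
normal form: (m (r (w)) (r (w)))


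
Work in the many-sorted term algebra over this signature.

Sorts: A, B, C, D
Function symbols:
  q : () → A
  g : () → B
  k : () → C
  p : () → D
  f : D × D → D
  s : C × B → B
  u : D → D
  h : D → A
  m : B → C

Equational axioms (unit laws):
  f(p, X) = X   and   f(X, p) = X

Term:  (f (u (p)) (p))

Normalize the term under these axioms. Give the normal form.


normal form = (u (p))

1. (f (u (p)) (p))  →  (u (p))


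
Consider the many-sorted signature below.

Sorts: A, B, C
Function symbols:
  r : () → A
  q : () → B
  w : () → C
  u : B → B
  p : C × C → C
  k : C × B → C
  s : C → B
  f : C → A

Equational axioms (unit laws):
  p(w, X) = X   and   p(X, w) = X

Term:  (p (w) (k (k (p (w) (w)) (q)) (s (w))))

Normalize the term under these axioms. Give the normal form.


1. (p (w) (k (k (p (w) (w)) (q)) (s (w))))  →  (k (k (p (w) (w)) (q)) (s (w)))
2. (k (k (p (w) (w)) (q)) (s (w)))  →  (k (k (w) (q)) (s (w)))

normal form = (k (k (w) (q)) (s (w)))


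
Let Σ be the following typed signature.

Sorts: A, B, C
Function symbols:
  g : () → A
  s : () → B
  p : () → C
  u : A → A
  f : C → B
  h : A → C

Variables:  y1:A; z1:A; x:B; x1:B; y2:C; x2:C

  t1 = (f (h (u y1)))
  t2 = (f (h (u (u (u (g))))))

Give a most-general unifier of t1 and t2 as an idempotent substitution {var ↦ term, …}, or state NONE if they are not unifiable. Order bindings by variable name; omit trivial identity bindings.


{y1 ↦ (u (u (g)))}


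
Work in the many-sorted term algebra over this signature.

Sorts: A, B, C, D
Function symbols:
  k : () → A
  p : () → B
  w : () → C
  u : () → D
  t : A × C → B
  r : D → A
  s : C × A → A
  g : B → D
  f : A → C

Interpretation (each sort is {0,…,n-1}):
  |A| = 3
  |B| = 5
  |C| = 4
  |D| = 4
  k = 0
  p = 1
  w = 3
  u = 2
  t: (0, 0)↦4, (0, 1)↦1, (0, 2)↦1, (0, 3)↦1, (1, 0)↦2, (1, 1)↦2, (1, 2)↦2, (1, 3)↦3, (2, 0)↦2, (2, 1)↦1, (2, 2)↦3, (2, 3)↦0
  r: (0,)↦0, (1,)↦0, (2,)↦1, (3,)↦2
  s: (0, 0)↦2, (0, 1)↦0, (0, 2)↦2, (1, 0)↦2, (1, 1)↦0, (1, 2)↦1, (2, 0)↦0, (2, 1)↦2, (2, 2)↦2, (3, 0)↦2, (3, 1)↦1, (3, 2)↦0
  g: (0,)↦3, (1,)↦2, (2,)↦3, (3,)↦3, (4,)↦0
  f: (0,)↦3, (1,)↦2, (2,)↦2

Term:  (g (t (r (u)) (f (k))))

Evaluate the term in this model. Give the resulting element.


value = 3

  u = 2
  (r (u)) = r(2,) = 1
  k = 0
  (f (k)) = f(0,) = 3
  (t (r (u)) (f (k))) = t(1, 3) = 3
  (g (t (r (u)) (f (k)))) = g(3,) = 3


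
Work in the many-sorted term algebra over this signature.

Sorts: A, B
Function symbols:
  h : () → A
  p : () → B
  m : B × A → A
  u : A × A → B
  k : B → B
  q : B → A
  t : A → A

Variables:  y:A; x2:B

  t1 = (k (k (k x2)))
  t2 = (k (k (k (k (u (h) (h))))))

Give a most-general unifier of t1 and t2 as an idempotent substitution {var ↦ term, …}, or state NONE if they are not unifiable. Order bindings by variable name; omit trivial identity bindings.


{x2 ↦ (k (u (h) (h)))}
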